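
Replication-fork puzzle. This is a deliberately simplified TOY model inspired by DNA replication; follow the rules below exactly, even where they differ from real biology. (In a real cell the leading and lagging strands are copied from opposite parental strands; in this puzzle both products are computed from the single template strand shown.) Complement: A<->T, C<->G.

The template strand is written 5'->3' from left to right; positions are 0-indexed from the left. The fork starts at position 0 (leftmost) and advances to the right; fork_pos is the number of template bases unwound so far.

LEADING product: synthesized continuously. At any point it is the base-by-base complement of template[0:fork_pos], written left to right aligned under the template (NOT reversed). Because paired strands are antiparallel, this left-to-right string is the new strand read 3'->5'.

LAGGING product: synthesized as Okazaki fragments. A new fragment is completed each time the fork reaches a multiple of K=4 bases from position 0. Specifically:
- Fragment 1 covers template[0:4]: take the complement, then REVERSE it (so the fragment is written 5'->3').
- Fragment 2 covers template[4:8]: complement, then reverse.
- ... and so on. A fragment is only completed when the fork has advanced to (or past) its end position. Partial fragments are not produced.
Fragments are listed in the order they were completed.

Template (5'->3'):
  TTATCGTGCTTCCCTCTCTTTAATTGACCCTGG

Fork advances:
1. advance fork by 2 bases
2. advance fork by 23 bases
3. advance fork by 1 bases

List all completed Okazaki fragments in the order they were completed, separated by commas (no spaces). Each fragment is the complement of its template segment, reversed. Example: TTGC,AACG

Answer: ATAA,CACG,GAAG,GAGG,AAGA,ATTA

Derivation:
Step 1: advance 2 -> fork_pos = 0 + 2 = 2. Next multiple of 4 is 4 (not reached); still 0 fragment(s).
Step 2: advance 23 -> fork_pos = 2 + 23 = 25. Reached multiple(s) of 4: 4, 8, 12, 16, 20, 24 -> fragments 1-6 completed (6 total).
Step 3: advance 1 -> fork_pos = 25 + 1 = 26. Next multiple of 4 is 28 (not reached); still 6 fragment(s).
Final fork_pos = 26, so 6 fragment(s) are complete. Build each: template segment -> complement -> reverse.
Fragment 1: template[0:4] = TTAT -> complement AATA -> reversed ATAA
Fragment 2: template[4:8] = CGTG -> complement GCAC -> reversed CACG
Fragment 3: template[8:12] = CTTC -> complement GAAG -> reversed GAAG
Fragment 4: template[12:16] = CCTC -> complement GGAG -> reversed GAGG
Fragment 5: template[16:20] = TCTT -> complement AGAA -> reversed AAGA
Fragment 6: template[20:24] = TAAT -> complement ATTA -> reversed ATTA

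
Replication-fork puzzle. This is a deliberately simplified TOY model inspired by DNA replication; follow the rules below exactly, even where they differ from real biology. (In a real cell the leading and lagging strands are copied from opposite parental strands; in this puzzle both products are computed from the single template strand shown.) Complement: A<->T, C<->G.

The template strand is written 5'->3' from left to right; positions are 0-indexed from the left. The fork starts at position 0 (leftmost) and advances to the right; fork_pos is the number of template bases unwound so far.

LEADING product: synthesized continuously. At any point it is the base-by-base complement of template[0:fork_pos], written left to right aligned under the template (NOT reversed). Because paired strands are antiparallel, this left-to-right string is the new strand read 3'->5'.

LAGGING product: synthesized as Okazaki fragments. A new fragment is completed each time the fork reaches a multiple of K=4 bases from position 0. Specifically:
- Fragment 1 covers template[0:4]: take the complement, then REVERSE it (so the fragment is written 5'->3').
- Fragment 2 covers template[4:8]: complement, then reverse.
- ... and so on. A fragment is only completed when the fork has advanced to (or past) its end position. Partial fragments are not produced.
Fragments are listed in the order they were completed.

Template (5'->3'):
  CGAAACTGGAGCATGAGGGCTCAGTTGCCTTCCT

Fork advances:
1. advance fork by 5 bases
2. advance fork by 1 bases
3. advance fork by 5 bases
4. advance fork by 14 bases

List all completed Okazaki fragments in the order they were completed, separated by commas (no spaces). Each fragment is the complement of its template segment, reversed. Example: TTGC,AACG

Step 1: advance 5 -> fork_pos = 0 + 5 = 5. Reached multiple(s) of 4: 4 -> fragment 1 completed (1 total).
Step 2: advance 1 -> fork_pos = 5 + 1 = 6. Next multiple of 4 is 8 (not reached); still 1 fragment(s).
Step 3: advance 5 -> fork_pos = 6 + 5 = 11. Reached multiple(s) of 4: 8 -> fragment 2 completed (2 total).
Step 4: advance 14 -> fork_pos = 11 + 14 = 25. Reached multiple(s) of 4: 12, 16, 20, 24 -> fragments 3-6 completed (6 total).
Final fork_pos = 25, so 6 fragment(s) are complete. Build each: template segment -> complement -> reverse.
Fragment 1: template[0:4] = CGAA -> complement GCTT -> reversed TTCG
Fragment 2: template[4:8] = ACTG -> complement TGAC -> reversed CAGT
Fragment 3: template[8:12] = GAGC -> complement CTCG -> reversed GCTC
Fragment 4: template[12:16] = ATGA -> complement TACT -> reversed TCAT
Fragment 5: template[16:20] = GGGC -> complement CCCG -> reversed GCCC
Fragment 6: template[20:24] = TCAG -> complement AGTC -> reversed CTGA

Answer: TTCG,CAGT,GCTC,TCAT,GCCC,CTGA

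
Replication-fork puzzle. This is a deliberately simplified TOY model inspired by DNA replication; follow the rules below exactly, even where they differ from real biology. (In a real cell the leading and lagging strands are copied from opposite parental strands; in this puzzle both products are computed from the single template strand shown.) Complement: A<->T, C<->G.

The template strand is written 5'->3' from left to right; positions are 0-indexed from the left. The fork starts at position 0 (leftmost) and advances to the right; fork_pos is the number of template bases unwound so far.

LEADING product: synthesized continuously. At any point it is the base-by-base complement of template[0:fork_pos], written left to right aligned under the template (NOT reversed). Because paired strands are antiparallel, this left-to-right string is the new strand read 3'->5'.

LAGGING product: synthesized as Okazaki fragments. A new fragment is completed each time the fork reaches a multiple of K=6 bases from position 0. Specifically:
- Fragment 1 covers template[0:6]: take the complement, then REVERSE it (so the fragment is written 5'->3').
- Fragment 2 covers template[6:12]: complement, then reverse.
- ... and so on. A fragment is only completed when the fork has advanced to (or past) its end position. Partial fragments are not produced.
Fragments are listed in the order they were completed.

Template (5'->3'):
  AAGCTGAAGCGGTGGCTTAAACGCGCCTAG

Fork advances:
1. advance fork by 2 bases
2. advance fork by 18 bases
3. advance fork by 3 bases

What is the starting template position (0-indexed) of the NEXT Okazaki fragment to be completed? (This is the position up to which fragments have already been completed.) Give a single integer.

Step 1: advance 2 -> fork_pos = 0 + 2 = 2. Next multiple of 6 is 6 (not reached); still 0 fragment(s).
Step 2: advance 18 -> fork_pos = 2 + 18 = 20. Reached multiple(s) of 6: 6, 12, 18 -> fragments 1-3 completed (3 total).
Step 3: advance 3 -> fork_pos = 20 + 3 = 23. Next multiple of 6 is 24 (not reached); still 3 fragment(s).
3 fragment(s) completed, covering template[0:18] (3 x 6 = 18). The next fragment, fragment 4, covers template[18:24], so it starts at position 18.

Answer: 18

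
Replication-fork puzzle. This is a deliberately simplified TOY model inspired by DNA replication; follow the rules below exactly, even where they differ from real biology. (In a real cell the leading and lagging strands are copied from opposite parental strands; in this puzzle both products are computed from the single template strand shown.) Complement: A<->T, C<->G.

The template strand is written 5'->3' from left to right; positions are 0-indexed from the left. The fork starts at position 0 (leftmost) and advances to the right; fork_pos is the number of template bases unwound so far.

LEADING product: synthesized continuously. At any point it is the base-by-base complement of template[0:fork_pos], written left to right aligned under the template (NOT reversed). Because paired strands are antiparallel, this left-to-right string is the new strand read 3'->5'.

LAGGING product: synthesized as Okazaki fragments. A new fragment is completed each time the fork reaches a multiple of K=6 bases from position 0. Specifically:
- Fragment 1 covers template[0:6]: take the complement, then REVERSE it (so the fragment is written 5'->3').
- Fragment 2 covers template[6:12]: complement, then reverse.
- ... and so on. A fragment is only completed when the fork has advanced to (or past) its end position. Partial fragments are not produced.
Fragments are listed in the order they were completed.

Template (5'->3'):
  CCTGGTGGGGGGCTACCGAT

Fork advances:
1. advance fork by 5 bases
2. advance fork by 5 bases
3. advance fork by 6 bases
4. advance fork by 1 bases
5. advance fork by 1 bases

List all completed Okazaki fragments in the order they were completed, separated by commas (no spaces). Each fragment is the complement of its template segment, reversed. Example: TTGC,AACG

Answer: ACCAGG,CCCCCC,CGGTAG

Derivation:
Step 1: advance 5 -> fork_pos = 0 + 5 = 5. Next multiple of 6 is 6 (not reached); still 0 fragment(s).
Step 2: advance 5 -> fork_pos = 5 + 5 = 10. Reached multiple(s) of 6: 6 -> fragment 1 completed (1 total).
Step 3: advance 6 -> fork_pos = 10 + 6 = 16. Reached multiple(s) of 6: 12 -> fragment 2 completed (2 total).
Step 4: advance 1 -> fork_pos = 16 + 1 = 17. Next multiple of 6 is 18 (not reached); still 2 fragment(s).
Step 5: advance 1 -> fork_pos = 17 + 1 = 18. Reached multiple(s) of 6: 18 -> fragment 3 completed (3 total).
Final fork_pos = 18, so 3 fragment(s) are complete. Build each: template segment -> complement -> reverse.
Fragment 1: template[0:6] = CCTGGT -> complement GGACCA -> reversed ACCAGG
Fragment 2: template[6:12] = GGGGGG -> complement CCCCCC -> reversed CCCCCC
Fragment 3: template[12:18] = CTACCG -> complement GATGGC -> reversed CGGTAG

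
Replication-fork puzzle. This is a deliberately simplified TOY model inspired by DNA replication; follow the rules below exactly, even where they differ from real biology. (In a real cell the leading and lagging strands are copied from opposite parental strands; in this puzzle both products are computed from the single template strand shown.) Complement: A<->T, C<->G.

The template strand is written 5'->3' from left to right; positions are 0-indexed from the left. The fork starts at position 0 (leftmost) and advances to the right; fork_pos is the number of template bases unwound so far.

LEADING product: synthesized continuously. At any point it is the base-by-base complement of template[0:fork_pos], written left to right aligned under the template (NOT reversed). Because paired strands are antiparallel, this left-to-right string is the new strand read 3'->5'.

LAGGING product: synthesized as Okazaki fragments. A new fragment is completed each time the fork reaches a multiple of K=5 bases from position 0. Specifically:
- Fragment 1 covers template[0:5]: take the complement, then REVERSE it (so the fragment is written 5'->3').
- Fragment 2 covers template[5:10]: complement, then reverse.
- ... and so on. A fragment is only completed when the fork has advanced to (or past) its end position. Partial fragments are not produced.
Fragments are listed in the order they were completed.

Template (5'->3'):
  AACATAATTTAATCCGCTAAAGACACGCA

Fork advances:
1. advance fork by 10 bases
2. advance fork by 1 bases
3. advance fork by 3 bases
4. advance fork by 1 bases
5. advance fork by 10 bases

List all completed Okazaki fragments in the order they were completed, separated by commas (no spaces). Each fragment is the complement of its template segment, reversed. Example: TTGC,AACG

Answer: ATGTT,AAATT,GGATT,TTAGC,TGTCT

Derivation:
Step 1: advance 10 -> fork_pos = 0 + 10 = 10. Reached multiple(s) of 5: 5, 10 -> fragments 1-2 completed (2 total).
Step 2: advance 1 -> fork_pos = 10 + 1 = 11. Next multiple of 5 is 15 (not reached); still 2 fragment(s).
Step 3: advance 3 -> fork_pos = 11 + 3 = 14. Next multiple of 5 is 15 (not reached); still 2 fragment(s).
Step 4: advance 1 -> fork_pos = 14 + 1 = 15. Reached multiple(s) of 5: 15 -> fragment 3 completed (3 total).
Step 5: advance 10 -> fork_pos = 15 + 10 = 25. Reached multiple(s) of 5: 20, 25 -> fragments 4-5 completed (5 total).
Final fork_pos = 25, so 5 fragment(s) are complete. Build each: template segment -> complement -> reverse.
Fragment 1: template[0:5] = AACAT -> complement TTGTA -> reversed ATGTT
Fragment 2: template[5:10] = AATTT -> complement TTAAA -> reversed AAATT
Fragment 3: template[10:15] = AATCC -> complement TTAGG -> reversed GGATT
Fragment 4: template[15:20] = GCTAA -> complement CGATT -> reversed TTAGC
Fragment 5: template[20:25] = AGACA -> complement TCTGT -> reversed TGTCT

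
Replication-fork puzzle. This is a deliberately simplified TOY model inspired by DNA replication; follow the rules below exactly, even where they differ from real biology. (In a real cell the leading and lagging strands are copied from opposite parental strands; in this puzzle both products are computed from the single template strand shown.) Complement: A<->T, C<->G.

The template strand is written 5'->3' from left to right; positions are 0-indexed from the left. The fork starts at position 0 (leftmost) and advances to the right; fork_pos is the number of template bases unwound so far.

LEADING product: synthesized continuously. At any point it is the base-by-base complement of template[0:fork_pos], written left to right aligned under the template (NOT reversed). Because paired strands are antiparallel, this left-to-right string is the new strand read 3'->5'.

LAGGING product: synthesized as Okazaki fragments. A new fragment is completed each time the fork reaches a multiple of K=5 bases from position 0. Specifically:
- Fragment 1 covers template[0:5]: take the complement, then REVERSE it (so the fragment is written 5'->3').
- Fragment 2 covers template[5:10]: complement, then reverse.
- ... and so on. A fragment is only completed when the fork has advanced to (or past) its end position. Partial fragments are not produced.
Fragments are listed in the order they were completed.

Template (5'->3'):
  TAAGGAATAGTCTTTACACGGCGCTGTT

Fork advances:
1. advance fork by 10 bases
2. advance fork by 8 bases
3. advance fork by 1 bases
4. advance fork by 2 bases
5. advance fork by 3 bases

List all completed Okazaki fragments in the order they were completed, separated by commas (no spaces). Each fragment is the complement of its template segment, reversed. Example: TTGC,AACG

Step 1: advance 10 -> fork_pos = 0 + 10 = 10. Reached multiple(s) of 5: 5, 10 -> fragments 1-2 completed (2 total).
Step 2: advance 8 -> fork_pos = 10 + 8 = 18. Reached multiple(s) of 5: 15 -> fragment 3 completed (3 total).
Step 3: advance 1 -> fork_pos = 18 + 1 = 19. Next multiple of 5 is 20 (not reached); still 3 fragment(s).
Step 4: advance 2 -> fork_pos = 19 + 2 = 21. Reached multiple(s) of 5: 20 -> fragment 4 completed (4 total).
Step 5: advance 3 -> fork_pos = 21 + 3 = 24. Next multiple of 5 is 25 (not reached); still 4 fragment(s).
Final fork_pos = 24, so 4 fragment(s) are complete. Build each: template segment -> complement -> reverse.
Fragment 1: template[0:5] = TAAGG -> complement ATTCC -> reversed CCTTA
Fragment 2: template[5:10] = AATAG -> complement TTATC -> reversed CTATT
Fragment 3: template[10:15] = TCTTT -> complement AGAAA -> reversed AAAGA
Fragment 4: template[15:20] = ACACG -> complement TGTGC -> reversed CGTGT

Answer: CCTTA,CTATT,AAAGA,CGTGT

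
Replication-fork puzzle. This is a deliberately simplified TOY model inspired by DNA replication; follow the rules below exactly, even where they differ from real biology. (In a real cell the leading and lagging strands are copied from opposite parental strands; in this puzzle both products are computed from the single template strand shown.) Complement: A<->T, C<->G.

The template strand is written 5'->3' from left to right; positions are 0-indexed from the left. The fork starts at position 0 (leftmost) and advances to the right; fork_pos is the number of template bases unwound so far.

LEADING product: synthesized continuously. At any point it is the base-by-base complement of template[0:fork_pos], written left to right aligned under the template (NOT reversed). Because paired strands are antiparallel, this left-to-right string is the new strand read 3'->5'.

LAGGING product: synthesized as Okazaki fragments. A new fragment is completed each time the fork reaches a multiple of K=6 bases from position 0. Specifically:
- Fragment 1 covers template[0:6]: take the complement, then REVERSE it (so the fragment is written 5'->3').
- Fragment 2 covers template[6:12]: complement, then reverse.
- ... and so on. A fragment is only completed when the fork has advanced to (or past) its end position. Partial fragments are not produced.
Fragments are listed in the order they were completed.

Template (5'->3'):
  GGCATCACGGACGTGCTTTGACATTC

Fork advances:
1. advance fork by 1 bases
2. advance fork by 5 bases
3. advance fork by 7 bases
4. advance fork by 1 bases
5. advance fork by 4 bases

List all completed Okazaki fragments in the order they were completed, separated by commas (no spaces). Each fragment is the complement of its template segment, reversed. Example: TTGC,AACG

Step 1: advance 1 -> fork_pos = 0 + 1 = 1. Next multiple of 6 is 6 (not reached); still 0 fragment(s).
Step 2: advance 5 -> fork_pos = 1 + 5 = 6. Reached multiple(s) of 6: 6 -> fragment 1 completed (1 total).
Step 3: advance 7 -> fork_pos = 6 + 7 = 13. Reached multiple(s) of 6: 12 -> fragment 2 completed (2 total).
Step 4: advance 1 -> fork_pos = 13 + 1 = 14. Next multiple of 6 is 18 (not reached); still 2 fragment(s).
Step 5: advance 4 -> fork_pos = 14 + 4 = 18. Reached multiple(s) of 6: 18 -> fragment 3 completed (3 total).
Final fork_pos = 18, so 3 fragment(s) are complete. Build each: template segment -> complement -> reverse.
Fragment 1: template[0:6] = GGCATC -> complement CCGTAG -> reversed GATGCC
Fragment 2: template[6:12] = ACGGAC -> complement TGCCTG -> reversed GTCCGT
Fragment 3: template[12:18] = GTGCTT -> complement CACGAA -> reversed AAGCAC

Answer: GATGCC,GTCCGT,AAGCAC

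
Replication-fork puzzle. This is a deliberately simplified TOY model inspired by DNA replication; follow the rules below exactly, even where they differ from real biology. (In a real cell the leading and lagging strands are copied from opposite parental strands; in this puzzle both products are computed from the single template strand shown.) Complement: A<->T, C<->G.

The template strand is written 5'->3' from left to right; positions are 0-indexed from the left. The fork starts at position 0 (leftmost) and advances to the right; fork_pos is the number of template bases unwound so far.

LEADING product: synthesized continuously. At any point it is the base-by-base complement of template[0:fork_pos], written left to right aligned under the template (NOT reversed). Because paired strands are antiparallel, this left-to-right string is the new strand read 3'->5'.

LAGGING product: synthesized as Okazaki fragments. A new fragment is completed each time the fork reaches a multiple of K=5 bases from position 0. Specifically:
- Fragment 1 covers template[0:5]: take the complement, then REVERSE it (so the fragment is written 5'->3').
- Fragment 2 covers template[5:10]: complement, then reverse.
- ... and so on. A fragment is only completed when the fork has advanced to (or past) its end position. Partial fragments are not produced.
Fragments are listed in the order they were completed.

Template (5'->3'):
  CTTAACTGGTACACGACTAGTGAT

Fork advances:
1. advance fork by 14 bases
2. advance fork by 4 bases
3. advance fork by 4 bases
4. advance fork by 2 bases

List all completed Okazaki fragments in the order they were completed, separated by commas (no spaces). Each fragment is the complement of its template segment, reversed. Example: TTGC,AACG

Step 1: advance 14 -> fork_pos = 0 + 14 = 14. Reached multiple(s) of 5: 5, 10 -> fragments 1-2 completed (2 total).
Step 2: advance 4 -> fork_pos = 14 + 4 = 18. Reached multiple(s) of 5: 15 -> fragment 3 completed (3 total).
Step 3: advance 4 -> fork_pos = 18 + 4 = 22. Reached multiple(s) of 5: 20 -> fragment 4 completed (4 total).
Step 4: advance 2 -> fork_pos = 22 + 2 = 24. Next multiple of 5 is 25 (not reached); still 4 fragment(s).
Final fork_pos = 24, so 4 fragment(s) are complete. Build each: template segment -> complement -> reverse.
Fragment 1: template[0:5] = CTTAA -> complement GAATT -> reversed TTAAG
Fragment 2: template[5:10] = CTGGT -> complement GACCA -> reversed ACCAG
Fragment 3: template[10:15] = ACACG -> complement TGTGC -> reversed CGTGT
Fragment 4: template[15:20] = ACTAG -> complement TGATC -> reversed CTAGT

Answer: TTAAG,ACCAG,CGTGT,CTAGT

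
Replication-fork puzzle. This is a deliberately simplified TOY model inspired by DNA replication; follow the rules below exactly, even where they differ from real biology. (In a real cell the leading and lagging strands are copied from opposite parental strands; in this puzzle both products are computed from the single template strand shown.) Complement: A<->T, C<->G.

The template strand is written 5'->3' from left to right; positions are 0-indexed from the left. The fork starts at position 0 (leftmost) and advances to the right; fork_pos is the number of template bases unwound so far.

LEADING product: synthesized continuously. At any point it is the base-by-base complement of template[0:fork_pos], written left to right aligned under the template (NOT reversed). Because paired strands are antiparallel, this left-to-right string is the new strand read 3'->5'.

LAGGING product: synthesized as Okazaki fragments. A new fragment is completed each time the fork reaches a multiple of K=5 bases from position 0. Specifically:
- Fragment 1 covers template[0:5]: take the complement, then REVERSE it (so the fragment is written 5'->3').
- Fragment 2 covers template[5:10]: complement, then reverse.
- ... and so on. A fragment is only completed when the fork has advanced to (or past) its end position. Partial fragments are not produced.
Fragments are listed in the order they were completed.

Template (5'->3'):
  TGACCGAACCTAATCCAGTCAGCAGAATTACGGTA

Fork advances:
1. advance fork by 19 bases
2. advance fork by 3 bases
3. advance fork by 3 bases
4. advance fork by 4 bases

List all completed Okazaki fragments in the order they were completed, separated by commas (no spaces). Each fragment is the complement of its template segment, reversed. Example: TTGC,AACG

Answer: GGTCA,GGTTC,GATTA,GACTG,CTGCT

Derivation:
Step 1: advance 19 -> fork_pos = 0 + 19 = 19. Reached multiple(s) of 5: 5, 10, 15 -> fragments 1-3 completed (3 total).
Step 2: advance 3 -> fork_pos = 19 + 3 = 22. Reached multiple(s) of 5: 20 -> fragment 4 completed (4 total).
Step 3: advance 3 -> fork_pos = 22 + 3 = 25. Reached multiple(s) of 5: 25 -> fragment 5 completed (5 total).
Step 4: advance 4 -> fork_pos = 25 + 4 = 29. Next multiple of 5 is 30 (not reached); still 5 fragment(s).
Final fork_pos = 29, so 5 fragment(s) are complete. Build each: template segment -> complement -> reverse.
Fragment 1: template[0:5] = TGACC -> complement ACTGG -> reversed GGTCA
Fragment 2: template[5:10] = GAACC -> complement CTTGG -> reversed GGTTC
Fragment 3: template[10:15] = TAATC -> complement ATTAG -> reversed GATTA
Fragment 4: template[15:20] = CAGTC -> complement GTCAG -> reversed GACTG
Fragment 5: template[20:25] = AGCAG -> complement TCGTC -> reversed CTGCT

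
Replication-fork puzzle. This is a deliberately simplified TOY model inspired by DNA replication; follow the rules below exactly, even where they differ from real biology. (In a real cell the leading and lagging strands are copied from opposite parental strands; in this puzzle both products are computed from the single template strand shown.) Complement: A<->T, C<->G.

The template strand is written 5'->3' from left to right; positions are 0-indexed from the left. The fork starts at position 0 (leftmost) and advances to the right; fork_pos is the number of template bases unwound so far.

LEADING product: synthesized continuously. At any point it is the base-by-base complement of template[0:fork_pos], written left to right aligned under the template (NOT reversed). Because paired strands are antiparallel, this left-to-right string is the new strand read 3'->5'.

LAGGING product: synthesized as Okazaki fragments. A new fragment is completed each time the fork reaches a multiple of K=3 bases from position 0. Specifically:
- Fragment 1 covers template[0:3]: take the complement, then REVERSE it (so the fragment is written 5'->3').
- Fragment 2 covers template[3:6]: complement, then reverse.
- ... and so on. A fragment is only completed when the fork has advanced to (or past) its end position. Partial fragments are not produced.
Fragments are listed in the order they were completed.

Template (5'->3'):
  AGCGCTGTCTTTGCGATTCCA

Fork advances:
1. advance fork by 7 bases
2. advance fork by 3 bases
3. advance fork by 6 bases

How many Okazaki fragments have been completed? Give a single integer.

Answer: 5

Derivation:
Step 1: advance 7 -> fork_pos = 0 + 7 = 7. Reached multiple(s) of 3: 3, 6 -> fragments 1-2 completed (2 total).
Step 2: advance 3 -> fork_pos = 7 + 3 = 10. Reached multiple(s) of 3: 9 -> fragment 3 completed (3 total).
Step 3: advance 6 -> fork_pos = 10 + 6 = 16. Reached multiple(s) of 3: 12, 15 -> fragments 4-5 completed (5 total).
Check: final fork_pos = 16; the multiples of 3 that are <= 16 are 3..15 -> 16 // 3 = 5 completed fragment(s).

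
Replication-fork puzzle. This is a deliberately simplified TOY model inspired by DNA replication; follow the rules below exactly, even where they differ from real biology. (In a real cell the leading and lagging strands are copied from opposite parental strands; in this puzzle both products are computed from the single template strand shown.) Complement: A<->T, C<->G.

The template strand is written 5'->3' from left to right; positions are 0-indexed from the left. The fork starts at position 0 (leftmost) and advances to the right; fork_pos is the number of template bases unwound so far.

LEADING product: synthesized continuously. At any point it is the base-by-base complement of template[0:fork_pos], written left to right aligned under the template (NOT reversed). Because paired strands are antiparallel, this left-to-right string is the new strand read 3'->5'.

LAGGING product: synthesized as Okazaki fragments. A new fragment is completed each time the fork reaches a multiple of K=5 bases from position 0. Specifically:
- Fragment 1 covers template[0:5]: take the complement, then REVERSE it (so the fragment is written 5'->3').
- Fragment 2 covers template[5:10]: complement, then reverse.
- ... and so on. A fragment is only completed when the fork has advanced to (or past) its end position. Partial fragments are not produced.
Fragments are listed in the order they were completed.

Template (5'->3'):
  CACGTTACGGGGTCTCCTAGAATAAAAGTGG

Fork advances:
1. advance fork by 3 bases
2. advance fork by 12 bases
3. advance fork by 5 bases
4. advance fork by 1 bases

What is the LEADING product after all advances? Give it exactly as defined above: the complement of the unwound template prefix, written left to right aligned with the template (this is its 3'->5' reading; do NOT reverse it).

Answer: GTGCAATGCCCCAGAGGATCT

Derivation:
Step 1: advance 3 -> fork_pos = 0 + 3 = 3.
Step 2: advance 12 -> fork_pos = 3 + 12 = 15.
Step 3: advance 5 -> fork_pos = 15 + 5 = 20.
Step 4: advance 1 -> fork_pos = 20 + 1 = 21.
Unwound prefix: template[0:21] = CACGTTACGGGGTCTCCTAGA
Complement it base by base (A<->T, C<->G), keeping left-to-right order:
  [0:5] CACGT -> GTGCA
  [5:10] TACGG -> ATGCC
  [10:15] GGTCT -> CCAGA
  [15:20] CCTAG -> GGATC
  [20:21] A -> T
Concatenate: GTGCAATGCCCCAGAGGATCT (length 21; written aligned with the template, i.e. 3'->5').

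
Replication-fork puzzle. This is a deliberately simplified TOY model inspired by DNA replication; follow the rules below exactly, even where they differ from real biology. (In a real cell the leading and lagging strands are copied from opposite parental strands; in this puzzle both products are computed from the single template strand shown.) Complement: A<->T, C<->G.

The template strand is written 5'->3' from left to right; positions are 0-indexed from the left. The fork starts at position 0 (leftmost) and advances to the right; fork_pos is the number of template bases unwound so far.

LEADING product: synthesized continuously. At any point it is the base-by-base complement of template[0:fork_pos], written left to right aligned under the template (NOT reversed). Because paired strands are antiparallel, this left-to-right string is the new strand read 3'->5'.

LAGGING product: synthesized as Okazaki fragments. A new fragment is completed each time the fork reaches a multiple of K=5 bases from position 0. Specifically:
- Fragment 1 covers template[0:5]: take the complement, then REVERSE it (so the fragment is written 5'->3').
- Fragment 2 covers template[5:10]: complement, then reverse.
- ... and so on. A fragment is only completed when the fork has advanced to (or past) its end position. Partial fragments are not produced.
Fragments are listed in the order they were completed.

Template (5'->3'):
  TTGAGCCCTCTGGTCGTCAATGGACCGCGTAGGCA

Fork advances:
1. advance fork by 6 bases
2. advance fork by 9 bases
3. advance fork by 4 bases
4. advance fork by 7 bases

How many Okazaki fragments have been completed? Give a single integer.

Step 1: advance 6 -> fork_pos = 0 + 6 = 6. Reached multiple(s) of 5: 5 -> fragment 1 completed (1 total).
Step 2: advance 9 -> fork_pos = 6 + 9 = 15. Reached multiple(s) of 5: 10, 15 -> fragments 2-3 completed (3 total).
Step 3: advance 4 -> fork_pos = 15 + 4 = 19. Next multiple of 5 is 20 (not reached); still 3 fragment(s).
Step 4: advance 7 -> fork_pos = 19 + 7 = 26. Reached multiple(s) of 5: 20, 25 -> fragments 4-5 completed (5 total).
Check: final fork_pos = 26; the multiples of 5 that are <= 26 are 5..25 -> 26 // 5 = 5 completed fragment(s).

Answer: 5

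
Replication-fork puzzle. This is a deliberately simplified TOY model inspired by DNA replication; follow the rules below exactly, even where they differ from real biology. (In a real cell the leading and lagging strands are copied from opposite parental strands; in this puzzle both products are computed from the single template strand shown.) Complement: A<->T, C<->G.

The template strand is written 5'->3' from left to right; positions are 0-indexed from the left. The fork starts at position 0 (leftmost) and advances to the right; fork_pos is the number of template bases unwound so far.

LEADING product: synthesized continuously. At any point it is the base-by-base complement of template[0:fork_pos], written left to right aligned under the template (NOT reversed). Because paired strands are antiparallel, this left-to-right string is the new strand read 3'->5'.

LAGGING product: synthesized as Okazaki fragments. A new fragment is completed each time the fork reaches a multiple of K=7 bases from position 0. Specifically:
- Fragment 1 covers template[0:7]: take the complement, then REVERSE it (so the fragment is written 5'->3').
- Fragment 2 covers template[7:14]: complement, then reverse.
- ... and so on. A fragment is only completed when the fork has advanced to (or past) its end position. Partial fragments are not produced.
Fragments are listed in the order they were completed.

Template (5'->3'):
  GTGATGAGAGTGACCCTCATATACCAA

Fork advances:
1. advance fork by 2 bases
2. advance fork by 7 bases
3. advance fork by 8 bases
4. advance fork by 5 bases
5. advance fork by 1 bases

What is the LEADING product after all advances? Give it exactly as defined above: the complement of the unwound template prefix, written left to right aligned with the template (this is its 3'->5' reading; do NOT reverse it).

Answer: CACTACTCTCACTGGGAGTATAT

Derivation:
Step 1: advance 2 -> fork_pos = 0 + 2 = 2.
Step 2: advance 7 -> fork_pos = 2 + 7 = 9.
Step 3: advance 8 -> fork_pos = 9 + 8 = 17.
Step 4: advance 5 -> fork_pos = 17 + 5 = 22.
Step 5: advance 1 -> fork_pos = 22 + 1 = 23.
Unwound prefix: template[0:23] = GTGATGAGAGTGACCCTCATATA
Complement it base by base (A<->T, C<->G), keeping left-to-right order:
  [0:5] GTGAT -> CACTA
  [5:10] GAGAG -> CTCTC
  [10:15] TGACC -> ACTGG
  [15:20] CTCAT -> GAGTA
  [20:23] ATA -> TAT
Concatenate: CACTACTCTCACTGGGAGTATAT (length 23; written aligned with the template, i.e. 3'->5').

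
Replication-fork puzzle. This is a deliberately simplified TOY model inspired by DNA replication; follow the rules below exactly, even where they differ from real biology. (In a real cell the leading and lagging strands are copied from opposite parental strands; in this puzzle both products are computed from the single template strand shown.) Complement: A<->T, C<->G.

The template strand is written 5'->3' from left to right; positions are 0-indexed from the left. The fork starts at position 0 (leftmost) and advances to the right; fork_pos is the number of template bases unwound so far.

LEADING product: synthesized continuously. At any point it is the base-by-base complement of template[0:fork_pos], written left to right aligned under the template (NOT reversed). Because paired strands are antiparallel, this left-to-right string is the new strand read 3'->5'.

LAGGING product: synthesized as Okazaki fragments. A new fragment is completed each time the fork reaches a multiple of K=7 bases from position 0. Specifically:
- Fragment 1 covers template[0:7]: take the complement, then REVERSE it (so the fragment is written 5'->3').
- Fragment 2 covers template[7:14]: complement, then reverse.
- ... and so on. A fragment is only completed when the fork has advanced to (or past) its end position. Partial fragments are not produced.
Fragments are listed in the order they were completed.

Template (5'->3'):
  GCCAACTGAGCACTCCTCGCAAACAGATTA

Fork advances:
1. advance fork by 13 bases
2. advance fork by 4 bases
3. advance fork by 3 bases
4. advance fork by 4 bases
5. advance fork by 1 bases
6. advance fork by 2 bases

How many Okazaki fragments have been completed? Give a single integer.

Answer: 3

Derivation:
Step 1: advance 13 -> fork_pos = 0 + 13 = 13. Reached multiple(s) of 7: 7 -> fragment 1 completed (1 total).
Step 2: advance 4 -> fork_pos = 13 + 4 = 17. Reached multiple(s) of 7: 14 -> fragment 2 completed (2 total).
Step 3: advance 3 -> fork_pos = 17 + 3 = 20. Next multiple of 7 is 21 (not reached); still 2 fragment(s).
Step 4: advance 4 -> fork_pos = 20 + 4 = 24. Reached multiple(s) of 7: 21 -> fragment 3 completed (3 total).
Step 5: advance 1 -> fork_pos = 24 + 1 = 25. Next multiple of 7 is 28 (not reached); still 3 fragment(s).
Step 6: advance 2 -> fork_pos = 25 + 2 = 27. Next multiple of 7 is 28 (not reached); still 3 fragment(s).
Check: final fork_pos = 27; the multiples of 7 that are <= 27 are 7..21 -> 27 // 7 = 3 completed fragment(s).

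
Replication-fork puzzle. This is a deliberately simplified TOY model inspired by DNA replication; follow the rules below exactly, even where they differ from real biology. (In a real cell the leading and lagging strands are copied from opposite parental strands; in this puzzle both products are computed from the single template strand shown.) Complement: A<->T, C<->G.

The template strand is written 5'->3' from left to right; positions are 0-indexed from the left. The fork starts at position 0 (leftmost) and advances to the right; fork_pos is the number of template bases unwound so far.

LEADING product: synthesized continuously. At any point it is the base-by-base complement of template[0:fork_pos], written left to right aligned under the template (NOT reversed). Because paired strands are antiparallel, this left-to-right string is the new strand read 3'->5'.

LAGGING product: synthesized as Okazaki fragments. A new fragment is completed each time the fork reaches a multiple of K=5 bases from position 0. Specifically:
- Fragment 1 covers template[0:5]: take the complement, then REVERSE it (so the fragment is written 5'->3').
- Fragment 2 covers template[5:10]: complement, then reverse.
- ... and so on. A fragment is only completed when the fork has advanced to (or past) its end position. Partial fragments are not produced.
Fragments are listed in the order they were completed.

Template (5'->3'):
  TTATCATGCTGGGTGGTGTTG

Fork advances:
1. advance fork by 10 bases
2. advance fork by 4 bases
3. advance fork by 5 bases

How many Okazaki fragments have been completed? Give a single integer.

Answer: 3

Derivation:
Step 1: advance 10 -> fork_pos = 0 + 10 = 10. Reached multiple(s) of 5: 5, 10 -> fragments 1-2 completed (2 total).
Step 2: advance 4 -> fork_pos = 10 + 4 = 14. Next multiple of 5 is 15 (not reached); still 2 fragment(s).
Step 3: advance 5 -> fork_pos = 14 + 5 = 19. Reached multiple(s) of 5: 15 -> fragment 3 completed (3 total).
Check: final fork_pos = 19; the multiples of 5 that are <= 19 are 5..15 -> 19 // 5 = 3 completed fragment(s).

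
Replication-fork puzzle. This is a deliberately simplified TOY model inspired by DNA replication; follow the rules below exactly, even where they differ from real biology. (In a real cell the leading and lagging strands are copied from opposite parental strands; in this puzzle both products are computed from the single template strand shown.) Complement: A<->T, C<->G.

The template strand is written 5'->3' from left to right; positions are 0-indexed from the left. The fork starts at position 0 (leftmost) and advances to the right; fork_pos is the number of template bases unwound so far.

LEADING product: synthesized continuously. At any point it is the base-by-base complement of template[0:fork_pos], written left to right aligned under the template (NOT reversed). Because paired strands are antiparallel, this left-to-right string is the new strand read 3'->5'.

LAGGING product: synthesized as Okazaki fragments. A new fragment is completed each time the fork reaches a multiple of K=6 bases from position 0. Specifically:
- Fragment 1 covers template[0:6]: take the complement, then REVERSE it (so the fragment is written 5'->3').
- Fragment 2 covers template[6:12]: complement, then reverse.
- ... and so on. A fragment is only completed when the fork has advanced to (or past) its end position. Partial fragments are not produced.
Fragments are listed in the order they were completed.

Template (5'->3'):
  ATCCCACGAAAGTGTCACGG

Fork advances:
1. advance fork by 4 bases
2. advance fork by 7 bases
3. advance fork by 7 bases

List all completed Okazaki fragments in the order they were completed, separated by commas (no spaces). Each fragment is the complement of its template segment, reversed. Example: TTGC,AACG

Step 1: advance 4 -> fork_pos = 0 + 4 = 4. Next multiple of 6 is 6 (not reached); still 0 fragment(s).
Step 2: advance 7 -> fork_pos = 4 + 7 = 11. Reached multiple(s) of 6: 6 -> fragment 1 completed (1 total).
Step 3: advance 7 -> fork_pos = 11 + 7 = 18. Reached multiple(s) of 6: 12, 18 -> fragments 2-3 completed (3 total).
Final fork_pos = 18, so 3 fragment(s) are complete. Build each: template segment -> complement -> reverse.
Fragment 1: template[0:6] = ATCCCA -> complement TAGGGT -> reversed TGGGAT
Fragment 2: template[6:12] = CGAAAG -> complement GCTTTC -> reversed CTTTCG
Fragment 3: template[12:18] = TGTCAC -> complement ACAGTG -> reversed GTGACA

Answer: TGGGAT,CTTTCG,GTGACA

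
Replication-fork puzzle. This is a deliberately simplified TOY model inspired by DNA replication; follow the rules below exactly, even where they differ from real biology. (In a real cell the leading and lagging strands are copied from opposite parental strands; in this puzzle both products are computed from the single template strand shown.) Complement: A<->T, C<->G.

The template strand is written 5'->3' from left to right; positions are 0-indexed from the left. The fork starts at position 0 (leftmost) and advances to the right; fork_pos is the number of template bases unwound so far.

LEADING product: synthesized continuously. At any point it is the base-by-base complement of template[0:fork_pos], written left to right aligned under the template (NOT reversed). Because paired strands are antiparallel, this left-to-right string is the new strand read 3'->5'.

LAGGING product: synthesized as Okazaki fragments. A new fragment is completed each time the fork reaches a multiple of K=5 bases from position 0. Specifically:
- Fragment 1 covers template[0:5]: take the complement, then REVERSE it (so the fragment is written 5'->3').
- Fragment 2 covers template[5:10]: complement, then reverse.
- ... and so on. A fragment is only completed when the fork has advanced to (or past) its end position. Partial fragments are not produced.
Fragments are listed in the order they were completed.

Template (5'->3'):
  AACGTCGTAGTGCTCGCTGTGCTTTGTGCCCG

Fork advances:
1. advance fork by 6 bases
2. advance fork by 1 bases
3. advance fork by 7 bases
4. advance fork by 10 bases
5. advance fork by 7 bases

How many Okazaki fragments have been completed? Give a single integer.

Answer: 6

Derivation:
Step 1: advance 6 -> fork_pos = 0 + 6 = 6. Reached multiple(s) of 5: 5 -> fragment 1 completed (1 total).
Step 2: advance 1 -> fork_pos = 6 + 1 = 7. Next multiple of 5 is 10 (not reached); still 1 fragment(s).
Step 3: advance 7 -> fork_pos = 7 + 7 = 14. Reached multiple(s) of 5: 10 -> fragment 2 completed (2 total).
Step 4: advance 10 -> fork_pos = 14 + 10 = 24. Reached multiple(s) of 5: 15, 20 -> fragments 3-4 completed (4 total).
Step 5: advance 7 -> fork_pos = 24 + 7 = 31. Reached multiple(s) of 5: 25, 30 -> fragments 5-6 completed (6 total).
Check: final fork_pos = 31; the multiples of 5 that are <= 31 are 5..30 -> 31 // 5 = 6 completed fragment(s).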